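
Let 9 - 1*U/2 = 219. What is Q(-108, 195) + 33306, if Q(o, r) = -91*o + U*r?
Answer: -38766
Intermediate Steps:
U = -420 (U = 18 - 2*219 = 18 - 438 = -420)
Q(o, r) = -420*r - 91*o (Q(o, r) = -91*o - 420*r = -420*r - 91*o)
Q(-108, 195) + 33306 = (-420*195 - 91*(-108)) + 33306 = (-81900 + 9828) + 33306 = -72072 + 33306 = -38766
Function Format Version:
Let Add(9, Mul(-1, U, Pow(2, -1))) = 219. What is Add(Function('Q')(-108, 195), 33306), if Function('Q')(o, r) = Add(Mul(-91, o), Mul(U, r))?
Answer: -38766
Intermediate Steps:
U = -420 (U = Add(18, Mul(-2, 219)) = Add(18, -438) = -420)
Function('Q')(o, r) = Add(Mul(-420, r), Mul(-91, o)) (Function('Q')(o, r) = Add(Mul(-91, o), Mul(-420, r)) = Add(Mul(-420, r), Mul(-91, o)))
Add(Function('Q')(-108, 195), 33306) = Add(Add(Mul(-420, 195), Mul(-91, -108)), 33306) = Add(Add(-81900, 9828), 33306) = Add(-72072, 33306) = -38766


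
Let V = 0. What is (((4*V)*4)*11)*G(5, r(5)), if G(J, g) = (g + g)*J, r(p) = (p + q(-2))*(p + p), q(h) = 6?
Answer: 0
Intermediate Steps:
r(p) = 2*p*(6 + p) (r(p) = (p + 6)*(p + p) = (6 + p)*(2*p) = 2*p*(6 + p))
G(J, g) = 2*J*g (G(J, g) = (2*g)*J = 2*J*g)
(((4*V)*4)*11)*G(5, r(5)) = (((4*0)*4)*11)*(2*5*(2*5*(6 + 5))) = ((0*4)*11)*(2*5*(2*5*11)) = (0*11)*(2*5*110) = 0*1100 = 0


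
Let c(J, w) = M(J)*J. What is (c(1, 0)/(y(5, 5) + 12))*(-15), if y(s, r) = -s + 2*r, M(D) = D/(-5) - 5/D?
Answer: 78/17 ≈ 4.5882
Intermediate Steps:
M(D) = -5/D - D/5 (M(D) = D*(-⅕) - 5/D = -D/5 - 5/D = -5/D - D/5)
c(J, w) = J*(-5/J - J/5) (c(J, w) = (-5/J - J/5)*J = J*(-5/J - J/5))
(c(1, 0)/(y(5, 5) + 12))*(-15) = ((-5 - ⅕*1²)/((-1*5 + 2*5) + 12))*(-15) = ((-5 - ⅕*1)/((-5 + 10) + 12))*(-15) = ((-5 - ⅕)/(5 + 12))*(-15) = -26/5/17*(-15) = -26/5*1/17*(-15) = -26/85*(-15) = 78/17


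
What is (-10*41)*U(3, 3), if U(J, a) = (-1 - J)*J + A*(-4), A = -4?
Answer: -1640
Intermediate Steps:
U(J, a) = 16 + J*(-1 - J) (U(J, a) = (-1 - J)*J - 4*(-4) = J*(-1 - J) + 16 = 16 + J*(-1 - J))
(-10*41)*U(3, 3) = (-10*41)*(16 - 1*3 - 1*3**2) = -410*(16 - 3 - 1*9) = -410*(16 - 3 - 9) = -410*4 = -1640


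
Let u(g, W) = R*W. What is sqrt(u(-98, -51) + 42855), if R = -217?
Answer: sqrt(53922) ≈ 232.21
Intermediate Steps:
u(g, W) = -217*W
sqrt(u(-98, -51) + 42855) = sqrt(-217*(-51) + 42855) = sqrt(11067 + 42855) = sqrt(53922)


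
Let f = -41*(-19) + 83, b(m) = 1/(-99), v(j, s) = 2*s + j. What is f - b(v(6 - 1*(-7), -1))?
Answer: 85339/99 ≈ 862.01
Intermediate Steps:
v(j, s) = j + 2*s
b(m) = -1/99
f = 862 (f = 779 + 83 = 862)
f - b(v(6 - 1*(-7), -1)) = 862 - 1*(-1/99) = 862 + 1/99 = 85339/99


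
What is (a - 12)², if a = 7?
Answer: 25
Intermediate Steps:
(a - 12)² = (7 - 12)² = (-5)² = 25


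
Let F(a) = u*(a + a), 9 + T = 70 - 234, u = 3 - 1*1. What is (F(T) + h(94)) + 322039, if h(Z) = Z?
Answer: 321441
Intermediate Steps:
u = 2 (u = 3 - 1 = 2)
T = -173 (T = -9 + (70 - 234) = -9 - 164 = -173)
F(a) = 4*a (F(a) = 2*(a + a) = 2*(2*a) = 4*a)
(F(T) + h(94)) + 322039 = (4*(-173) + 94) + 322039 = (-692 + 94) + 322039 = -598 + 322039 = 321441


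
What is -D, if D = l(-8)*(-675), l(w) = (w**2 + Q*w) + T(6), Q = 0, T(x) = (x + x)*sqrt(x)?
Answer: 43200 + 8100*sqrt(6) ≈ 63041.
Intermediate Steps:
T(x) = 2*x**(3/2) (T(x) = (2*x)*sqrt(x) = 2*x**(3/2))
l(w) = w**2 + 12*sqrt(6) (l(w) = (w**2 + 0*w) + 2*6**(3/2) = (w**2 + 0) + 2*(6*sqrt(6)) = w**2 + 12*sqrt(6))
D = -43200 - 8100*sqrt(6) (D = ((-8)**2 + 12*sqrt(6))*(-675) = (64 + 12*sqrt(6))*(-675) = -43200 - 8100*sqrt(6) ≈ -63041.)
-D = -(-43200 - 8100*sqrt(6)) = 43200 + 8100*sqrt(6)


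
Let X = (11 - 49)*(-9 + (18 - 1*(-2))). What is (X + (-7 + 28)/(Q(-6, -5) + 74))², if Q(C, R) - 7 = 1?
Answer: 1173405025/6724 ≈ 1.7451e+5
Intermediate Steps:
Q(C, R) = 8 (Q(C, R) = 7 + 1 = 8)
X = -418 (X = -38*(-9 + (18 + 2)) = -38*(-9 + 20) = -38*11 = -418)
(X + (-7 + 28)/(Q(-6, -5) + 74))² = (-418 + (-7 + 28)/(8 + 74))² = (-418 + 21/82)² = (-34255/82)² = 1173405025/6724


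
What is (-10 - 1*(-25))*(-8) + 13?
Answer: -107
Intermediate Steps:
(-10 - 1*(-25))*(-8) + 13 = (-10 + 25)*(-8) + 13 = 15*(-8) + 13 = -120 + 13 = -107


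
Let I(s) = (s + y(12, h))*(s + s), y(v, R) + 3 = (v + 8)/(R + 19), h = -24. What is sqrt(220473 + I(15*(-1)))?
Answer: sqrt(221133) ≈ 470.25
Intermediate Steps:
y(v, R) = -3 + (8 + v)/(19 + R) (y(v, R) = -3 + (v + 8)/(R + 19) = -3 + (8 + v)/(19 + R))
I(s) = 2*s*(-7 + s) (I(s) = (s + (-49 + 12 - 3*(-24))/(19 - 24))*(s + s) = (s + (-49 + 12 + 72)/(-5))*(2*s) = (s - 1/5*35)*(2*s) = (s - 7)*(2*s) = (-7 + s)*(2*s) = 2*s*(-7 + s))
sqrt(220473 + I(15*(-1))) = sqrt(220473 + 2*(15*(-1))*(-7 + 15*(-1))) = sqrt(220473 + 2*(-15)*(-7 - 15)) = sqrt(220473 + 2*(-15)*(-22)) = sqrt(220473 + 660) = sqrt(221133)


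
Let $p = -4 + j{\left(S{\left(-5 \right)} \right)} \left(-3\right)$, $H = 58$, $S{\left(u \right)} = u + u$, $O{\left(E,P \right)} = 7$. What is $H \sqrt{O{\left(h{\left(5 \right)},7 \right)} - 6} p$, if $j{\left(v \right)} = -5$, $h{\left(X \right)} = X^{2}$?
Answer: $638$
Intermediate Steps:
$S{\left(u \right)} = 2 u$
$p = 11$ ($p = -4 - -15 = -4 + 15 = 11$)
$H \sqrt{O{\left(h{\left(5 \right)},7 \right)} - 6} p = 58 \sqrt{7 - 6} \cdot 11 = 58 \sqrt{1} \cdot 11 = 58 \cdot 1 \cdot 11 = 58 \cdot 11 = 638$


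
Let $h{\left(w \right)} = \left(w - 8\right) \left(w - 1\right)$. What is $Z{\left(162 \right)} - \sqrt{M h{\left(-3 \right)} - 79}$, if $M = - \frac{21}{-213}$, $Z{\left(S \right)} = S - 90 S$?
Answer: $-14418 - \frac{3 i \sqrt{41819}}{71} \approx -14418.0 - 8.6407 i$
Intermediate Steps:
$h{\left(w \right)} = \left(-1 + w\right) \left(-8 + w\right)$ ($h{\left(w \right)} = \left(-8 + w\right) \left(-1 + w\right) = \left(-1 + w\right) \left(-8 + w\right)$)
$Z{\left(S \right)} = - 89 S$
$M = \frac{7}{71}$ ($M = \left(-21\right) \left(- \frac{1}{213}\right) = \frac{7}{71} \approx 0.098592$)
$Z{\left(162 \right)} - \sqrt{M h{\left(-3 \right)} - 79} = \left(-89\right) 162 - \sqrt{\frac{7 \left(8 + \left(-3\right)^{2} - -27\right)}{71} - 79} = -14418 - \sqrt{\frac{7 \left(8 + 9 + 27\right)}{71} - 79} = -14418 - \sqrt{\frac{7}{71} \cdot 44 - 79} = -14418 - \sqrt{\frac{308}{71} - 79} = -14418 - \sqrt{- \frac{5301}{71}} = -14418 - \frac{3 i \sqrt{41819}}{71}$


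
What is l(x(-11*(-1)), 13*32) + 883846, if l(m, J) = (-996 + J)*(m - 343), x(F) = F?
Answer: 1076406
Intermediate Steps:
l(m, J) = (-996 + J)*(-343 + m)
l(x(-11*(-1)), 13*32) + 883846 = (341628 - (-10956)*(-1) - 4459*32 + (13*32)*(-11*(-1))) + 883846 = (341628 - 996*11 - 343*416 + 416*11) + 883846 = (341628 - 10956 - 142688 + 4576) + 883846 = 192560 + 883846 = 1076406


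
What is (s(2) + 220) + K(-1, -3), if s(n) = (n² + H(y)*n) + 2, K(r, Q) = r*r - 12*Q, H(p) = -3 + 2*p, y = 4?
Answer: 273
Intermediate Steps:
K(r, Q) = r² - 12*Q
s(n) = 2 + n² + 5*n (s(n) = (n² + (-3 + 2*4)*n) + 2 = (n² + (-3 + 8)*n) + 2 = (n² + 5*n) + 2 = 2 + n² + 5*n)
(s(2) + 220) + K(-1, -3) = ((2 + 2² + 5*2) + 220) + ((-1)² - 12*(-3)) = ((2 + 4 + 10) + 220) + (1 + 36) = (16 + 220) + 37 = 236 + 37 = 273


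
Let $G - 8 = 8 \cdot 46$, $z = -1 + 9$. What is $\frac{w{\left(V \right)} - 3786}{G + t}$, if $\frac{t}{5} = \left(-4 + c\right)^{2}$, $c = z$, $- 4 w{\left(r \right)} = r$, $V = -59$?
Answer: $- \frac{15085}{1824} \approx -8.2703$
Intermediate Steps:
$w{\left(r \right)} = - \frac{r}{4}$
$z = 8$
$c = 8$
$G = 376$ ($G = 8 + 8 \cdot 46 = 8 + 368 = 376$)
$t = 80$ ($t = 5 \left(-4 + 8\right)^{2} = 5 \cdot 4^{2} = 5 \cdot 16 = 80$)
$\frac{w{\left(V \right)} - 3786}{G + t} = \frac{\left(- \frac{1}{4}\right) \left(-59\right) - 3786}{376 + 80} = \frac{\frac{59}{4} - 3786}{456} = \left(- \frac{15085}{4}\right) \frac{1}{456} = - \frac{15085}{1824}$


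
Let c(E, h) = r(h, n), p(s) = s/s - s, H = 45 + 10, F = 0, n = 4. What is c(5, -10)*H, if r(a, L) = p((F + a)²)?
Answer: -5445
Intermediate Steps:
H = 55
p(s) = 1 - s
r(a, L) = 1 - a² (r(a, L) = 1 - (0 + a)² = 1 - a²)
c(E, h) = 1 - h²
c(5, -10)*H = (1 - 1*(-10)²)*55 = (1 - 1*100)*55 = (1 - 100)*55 = -99*55 = -5445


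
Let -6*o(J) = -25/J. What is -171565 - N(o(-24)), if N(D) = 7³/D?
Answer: -4239733/25 ≈ -1.6959e+5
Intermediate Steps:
o(J) = 25/(6*J) (o(J) = -(-25)/(6*J) = 25/(6*J))
N(D) = 343/D
-171565 - N(o(-24)) = -171565 - 343/((25/6)/(-24)) = -171565 - 343/((25/6)*(-1/24)) = -171565 - 343/(-25/144) = -171565 - 343*(-144)/25 = -171565 - 1*(-49392/25) = -171565 + 49392/25 = -4239733/25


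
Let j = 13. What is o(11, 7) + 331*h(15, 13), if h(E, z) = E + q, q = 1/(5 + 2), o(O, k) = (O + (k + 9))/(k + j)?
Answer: 701909/140 ≈ 5013.6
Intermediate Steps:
o(O, k) = (9 + O + k)/(13 + k) (o(O, k) = (O + (k + 9))/(k + 13) = (O + (9 + k))/(13 + k) = (9 + O + k)/(13 + k))
q = 1/7 ≈ 0.14286
h(E, z) = 1/7 + E (h(E, z) = E + 1/7 = 1/7 + E)
o(11, 7) + 331*h(15, 13) = (9 + 11 + 7)/(13 + 7) + 331*(1/7 + 15) = 27/20 + 331*(106/7) = (1/20)*27 + 35086/7 = 27/20 + 35086/7 = 701909/140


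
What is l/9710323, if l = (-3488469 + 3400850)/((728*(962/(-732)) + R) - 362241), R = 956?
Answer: 2290611/91957090348171 ≈ 2.4910e-8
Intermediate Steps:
l = 16034277/66290239 (l = (-3488469 + 3400850)/((728*(962/(-732)) + 956) - 362241) = -87619/((728*(962*(-1/732)) + 956) - 362241) = -87619/((728*(-481/366) + 956) - 362241) = -87619/((-175084/183 + 956) - 362241) = -87619/(-136/183 - 362241) = -87619/(-66290239/183) = -87619*(-183/66290239) = 16034277/66290239 ≈ 0.24188)
l/9710323 = (16034277/66290239)/9710323 = (16034277/66290239)*(1/9710323) = 2290611/91957090348171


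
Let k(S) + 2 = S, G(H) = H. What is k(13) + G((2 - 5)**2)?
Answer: 20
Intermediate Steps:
k(S) = -2 + S
k(13) + G((2 - 5)**2) = (-2 + 13) + (2 - 5)**2 = 11 + (-3)**2 = 11 + 9 = 20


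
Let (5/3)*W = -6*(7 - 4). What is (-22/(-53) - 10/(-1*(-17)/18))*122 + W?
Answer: -5639914/4505 ≈ -1251.9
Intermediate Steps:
W = -54/5 (W = 3*(-6*(7 - 4))/5 = 3*(-6*3)/5 = (⅗)*(-18) = -54/5 ≈ -10.800)
(-22/(-53) - 10/(-1*(-17)/18))*122 + W = (-22/(-53) - 10/(-1*(-17)/18))*122 - 54/5 = (-22*(-1/53) - 10/(17*(1/18)))*122 - 54/5 = (22/53 - 10/17/18)*122 - 54/5 = (22/53 - 10*18/17)*122 - 54/5 = (22/53 - 180/17)*122 - 54/5 = -9166/901*122 - 54/5 = -1118252/901 - 54/5 = -5639914/4505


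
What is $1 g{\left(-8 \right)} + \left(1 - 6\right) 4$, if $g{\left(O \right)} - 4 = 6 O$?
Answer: $-64$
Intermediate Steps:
$g{\left(O \right)} = 4 + 6 O$
$1 g{\left(-8 \right)} + \left(1 - 6\right) 4 = 1 \left(4 + 6 \left(-8\right)\right) + \left(1 - 6\right) 4 = 1 \left(4 - 48\right) - 20 = 1 \left(-44\right) - 20 = -44 - 20 = -64$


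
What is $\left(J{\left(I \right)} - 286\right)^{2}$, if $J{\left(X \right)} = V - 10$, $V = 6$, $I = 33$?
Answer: $84100$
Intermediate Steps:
$J{\left(X \right)} = -4$ ($J{\left(X \right)} = 6 - 10 = -4$)
$\left(J{\left(I \right)} - 286\right)^{2} = \left(-4 - 286\right)^{2} = \left(-290\right)^{2} = 84100$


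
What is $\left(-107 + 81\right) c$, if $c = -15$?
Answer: $390$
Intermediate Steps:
$\left(-107 + 81\right) c = \left(-107 + 81\right) \left(-15\right) = \left(-26\right) \left(-15\right) = 390$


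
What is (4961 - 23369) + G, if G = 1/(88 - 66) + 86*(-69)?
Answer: -535523/22 ≈ -24342.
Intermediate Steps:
G = -130547/22 (G = 1/22 - 5934 = -130547/22 ≈ -5934.0)
(4961 - 23369) + G = (4961 - 23369) - 130547/22 = -18408 - 130547/22 = -535523/22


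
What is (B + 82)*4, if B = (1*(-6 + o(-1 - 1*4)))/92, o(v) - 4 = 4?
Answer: 7546/23 ≈ 328.09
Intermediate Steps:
o(v) = 8 (o(v) = 4 + 4 = 8)
B = 1/46 (B = (1*(-6 + 8))/92 = (1*2)*(1/92) = 2*(1/92) = 1/46 ≈ 0.021739)
(B + 82)*4 = (1/46 + 82)*4 = (3773/46)*4 = 7546/23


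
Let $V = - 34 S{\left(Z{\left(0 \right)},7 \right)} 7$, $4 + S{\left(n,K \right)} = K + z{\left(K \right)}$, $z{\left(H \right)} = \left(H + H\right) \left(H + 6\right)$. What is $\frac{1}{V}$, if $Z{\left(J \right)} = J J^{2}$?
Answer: $- \frac{1}{44030} \approx -2.2712 \cdot 10^{-5}$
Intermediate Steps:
$z{\left(H \right)} = 2 H \left(6 + H\right)$
$Z{\left(J \right)} = J^{3}$
$S{\left(n,K \right)} = -4 + K + 2 K \left(6 + K\right)$ ($S{\left(n,K \right)} = -4 + \left(K + 2 K \left(6 + K\right)\right) = -4 + K + 2 K \left(6 + K\right)$)
$V = -44030$ ($V = - 34 \left(-4 + 7 + 2 \cdot 7 \left(6 + 7\right)\right) 7 = - 34 \left(-4 + 7 + 2 \cdot 7 \cdot 13\right) 7 = - 34 \left(-4 + 7 + 182\right) 7 = \left(-34\right) 185 \cdot 7 = \left(-6290\right) 7 = -44030$)
$\frac{1}{V} = \frac{1}{-44030} = - \frac{1}{44030}$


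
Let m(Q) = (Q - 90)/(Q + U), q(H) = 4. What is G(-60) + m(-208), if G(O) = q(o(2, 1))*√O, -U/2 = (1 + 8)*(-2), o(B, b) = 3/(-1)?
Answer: 149/86 + 8*I*√15 ≈ 1.7326 + 30.984*I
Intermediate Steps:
o(B, b) = -3 (o(B, b) = 3*(-1) = -3)
U = 36 (U = -2*(1 + 8)*(-2) = -18*(-2) = -2*(-18) = 36)
G(O) = 4*√O
m(Q) = (-90 + Q)/(36 + Q) (m(Q) = (Q - 90)/(Q + 36) = (-90 + Q)/(36 + Q))
G(-60) + m(-208) = 4*√(-60) + (-90 - 208)/(36 - 208) = 4*(2*I*√15) - 298/(-172) = 8*I*√15 - 1/172*(-298) = 8*I*√15 + 149/86 = 149/86 + 8*I*√15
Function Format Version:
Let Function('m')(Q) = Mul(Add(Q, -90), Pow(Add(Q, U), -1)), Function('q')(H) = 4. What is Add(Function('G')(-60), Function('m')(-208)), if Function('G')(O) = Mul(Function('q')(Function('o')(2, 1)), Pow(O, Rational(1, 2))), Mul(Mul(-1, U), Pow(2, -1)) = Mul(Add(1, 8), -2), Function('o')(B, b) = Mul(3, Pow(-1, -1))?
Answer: Add(Rational(149, 86), Mul(8, I, Pow(15, Rational(1, 2)))) ≈ Add(1.7326, Mul(30.984, I))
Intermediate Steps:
Function('o')(B, b) = -3 (Function('o')(B, b) = Mul(3, -1) = -3)
U = 36 (U = Mul(-2, Mul(Add(1, 8), -2)) = Mul(-2, Mul(9, -2)) = Mul(-2, -18) = 36)
Function('G')(O) = Mul(4, Pow(O, Rational(1, 2)))
Function('m')(Q) = Mul(Pow(Add(36, Q), -1), Add(-90, Q)) (Function('m')(Q) = Mul(Add(Q, -90), Pow(Add(Q, 36), -1)) = Mul(Add(-90, Q), Pow(Add(36, Q), -1)) = Mul(Pow(Add(36, Q), -1), Add(-90, Q)))
Add(Function('G')(-60), Function('m')(-208)) = Add(Mul(4, Pow(-60, Rational(1, 2))), Mul(Pow(Add(36, -208), -1), Add(-90, -208))) = Add(Mul(4, Mul(2, I, Pow(15, Rational(1, 2)))), Mul(Pow(-172, -1), -298)) = Add(Mul(8, I, Pow(15, Rational(1, 2))), Mul(Rational(-1, 172), -298)) = Add(Mul(8, I, Pow(15, Rational(1, 2))), Rational(149, 86)) = Add(Rational(149, 86), Mul(8, I, Pow(15, Rational(1, 2))))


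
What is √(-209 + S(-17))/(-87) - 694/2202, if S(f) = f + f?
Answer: -347/1101 - 3*I*√3/29 ≈ -0.31517 - 0.17918*I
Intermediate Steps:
S(f) = 2*f
√(-209 + S(-17))/(-87) - 694/2202 = √(-209 + 2*(-17))/(-87) - 694/2202 = √(-209 - 34)*(-1/87) - 694*1/2202 = √(-243)*(-1/87) - 347/1101 = (9*I*√3)*(-1/87) - 347/1101 = -3*I*√3/29 - 347/1101 = -347/1101 - 3*I*√3/29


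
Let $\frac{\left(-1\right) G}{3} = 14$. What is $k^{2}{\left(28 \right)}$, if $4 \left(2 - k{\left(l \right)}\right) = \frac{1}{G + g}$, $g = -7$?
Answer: $\frac{154449}{38416} \approx 4.0204$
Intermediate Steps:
$G = -42$ ($G = \left(-3\right) 14 = -42$)
$k{\left(l \right)} = \frac{393}{196}$ ($k{\left(l \right)} = 2 - \frac{1}{4 \left(-42 - 7\right)} = 2 - \frac{1}{4 \left(-49\right)} = 2 - - \frac{1}{196} = 2 + \frac{1}{196} = \frac{393}{196}$)
$k^{2}{\left(28 \right)} = \left(\frac{393}{196}\right)^{2} = \frac{154449}{38416}$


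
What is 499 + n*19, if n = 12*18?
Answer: 4603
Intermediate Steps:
n = 216
499 + n*19 = 499 + 216*19 = 499 + 4104 = 4603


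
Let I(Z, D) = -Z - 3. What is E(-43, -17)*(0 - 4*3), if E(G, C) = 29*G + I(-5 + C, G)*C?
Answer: 18840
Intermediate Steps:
I(Z, D) = -3 - Z
E(G, C) = 29*G + C*(2 - C) (E(G, C) = 29*G + (-3 - (-5 + C))*C = 29*G + (-3 + (5 - C))*C = 29*G + (2 - C)*C = 29*G + C*(2 - C))
E(-43, -17)*(0 - 4*3) = (29*(-43) - 1*(-17)*(-2 - 17))*(0 - 4*3) = (-1247 - 1*(-17)*(-19))*(0 - 12) = (-1247 - 323)*(-12) = -1570*(-12) = 18840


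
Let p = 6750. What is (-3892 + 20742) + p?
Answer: 23600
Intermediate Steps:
(-3892 + 20742) + p = (-3892 + 20742) + 6750 = 16850 + 6750 = 23600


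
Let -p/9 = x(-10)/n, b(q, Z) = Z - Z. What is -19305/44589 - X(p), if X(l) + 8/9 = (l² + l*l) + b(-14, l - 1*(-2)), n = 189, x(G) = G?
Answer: 5287/2184861 ≈ 0.0024198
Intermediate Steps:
b(q, Z) = 0
p = 10/21 (p = -(-90)/189 = -9*(-10/189) = 10/21 ≈ 0.47619)
X(l) = -8/9 + 2*l² (X(l) = -8/9 + ((l² + l*l) + 0) = -8/9 + ((l² + l²) + 0) = -8/9 + (2*l² + 0) = -8/9 + 2*l²)
-19305/44589 - X(p) = -19305/44589 - (-8/9 + 2*(10/21)²) = -19305*1/44589 - (-8/9 + 2*(100/441)) = -6435/14863 - (-8/9 + 200/441) = -6435/14863 - 1*(-64/147) = -6435/14863 + 64/147 = 5287/2184861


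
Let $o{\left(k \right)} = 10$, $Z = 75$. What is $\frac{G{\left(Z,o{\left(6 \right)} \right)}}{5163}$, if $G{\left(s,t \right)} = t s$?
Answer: $\frac{250}{1721} \approx 0.14526$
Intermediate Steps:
$G{\left(s,t \right)} = s t$
$\frac{G{\left(Z,o{\left(6 \right)} \right)}}{5163} = \frac{75 \cdot 10}{5163} = 750 \cdot \frac{1}{5163} = \frac{250}{1721}$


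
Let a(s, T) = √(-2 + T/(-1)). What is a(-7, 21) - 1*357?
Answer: -357 + I*√23 ≈ -357.0 + 4.7958*I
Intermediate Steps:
a(s, T) = √(-2 - T) (a(s, T) = √(-2 + T*(-1)) = √(-2 - T))
a(-7, 21) - 1*357 = √(-2 - 1*21) - 1*357 = √(-2 - 21) - 357 = √(-23) - 357 = I*√23 - 357 = -357 + I*√23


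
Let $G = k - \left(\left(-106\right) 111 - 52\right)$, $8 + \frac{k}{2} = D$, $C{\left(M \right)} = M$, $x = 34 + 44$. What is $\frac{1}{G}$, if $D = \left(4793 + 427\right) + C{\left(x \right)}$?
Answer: $\frac{1}{22398} \approx 4.4647 \cdot 10^{-5}$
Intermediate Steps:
$x = 78$
$D = 5298$ ($D = \left(4793 + 427\right) + 78 = 5220 + 78 = 5298$)
$k = 10580$ ($k = -16 + 2 \cdot 5298 = -16 + 10596 = 10580$)
$G = 22398$ ($G = 10580 - \left(\left(-106\right) 111 - 52\right) = 10580 - \left(-11766 - 52\right) = 10580 - -11818 = 10580 + 11818 = 22398$)
$\frac{1}{G} = \frac{1}{22398}$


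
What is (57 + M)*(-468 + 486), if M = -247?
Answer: -3420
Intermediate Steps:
(57 + M)*(-468 + 486) = (57 - 247)*(-468 + 486) = -190*18 = -3420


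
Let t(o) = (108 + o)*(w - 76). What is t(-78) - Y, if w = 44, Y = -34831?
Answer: 33871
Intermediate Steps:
t(o) = -3456 - 32*o (t(o) = (108 + o)*(44 - 76) = (108 + o)*(-32) = -3456 - 32*o)
t(-78) - Y = (-3456 - 32*(-78)) - 1*(-34831) = (-3456 + 2496) + 34831 = -960 + 34831 = 33871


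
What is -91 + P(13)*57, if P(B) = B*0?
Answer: -91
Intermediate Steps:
P(B) = 0
-91 + P(13)*57 = -91 + 0*57 = -91 + 0 = -91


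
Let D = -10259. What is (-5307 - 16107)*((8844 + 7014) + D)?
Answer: -119896986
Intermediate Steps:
(-5307 - 16107)*((8844 + 7014) + D) = (-5307 - 16107)*((8844 + 7014) - 10259) = -21414*(15858 - 10259) = -21414*5599 = -119896986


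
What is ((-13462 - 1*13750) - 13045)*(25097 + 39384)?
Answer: -2595811617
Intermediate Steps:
((-13462 - 1*13750) - 13045)*(25097 + 39384) = ((-13462 - 13750) - 13045)*64481 = (-27212 - 13045)*64481 = -40257*64481 = -2595811617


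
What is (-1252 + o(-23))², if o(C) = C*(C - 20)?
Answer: 69169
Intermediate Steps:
o(C) = C*(-20 + C)
(-1252 + o(-23))² = (-1252 - 23*(-20 - 23))² = (-1252 - 23*(-43))² = (-1252 + 989)² = (-263)² = 69169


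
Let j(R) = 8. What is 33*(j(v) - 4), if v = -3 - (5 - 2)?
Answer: 132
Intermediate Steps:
v = -6 (v = -3 - 1*3 = -3 - 3 = -6)
33*(j(v) - 4) = 33*(8 - 4) = 33*4 = 132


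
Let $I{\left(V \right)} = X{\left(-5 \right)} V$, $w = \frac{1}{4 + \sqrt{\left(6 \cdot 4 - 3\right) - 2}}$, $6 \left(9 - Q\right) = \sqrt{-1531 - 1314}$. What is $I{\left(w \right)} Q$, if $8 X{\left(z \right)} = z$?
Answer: $\frac{5 \left(4 - \sqrt{19}\right) \left(54 - i \sqrt{2845}\right)}{144} \approx -0.67294 + 0.66469 i$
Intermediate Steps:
$X{\left(z \right)} = \frac{z}{8}$
$Q = 9 - \frac{i \sqrt{2845}}{6}$ ($Q = 9 - \frac{\sqrt{-1531 - 1314}}{6} = 9 - \frac{\sqrt{-2845}}{6} = 9 - \frac{i \sqrt{2845}}{6} \approx 9.0 - 8.8898 i$)
$w = \frac{1}{4 + \sqrt{19}}$ ($w = \frac{1}{4 + \sqrt{\left(24 - 3\right) - 2}} = \frac{1}{4 + \sqrt{21 - 2}} = \frac{1}{4 + \sqrt{19}} \approx 0.11963$)
$I{\left(V \right)} = - \frac{5 V}{8}$ ($I{\left(V \right)} = \frac{1}{8} \left(-5\right) V = - \frac{5 V}{8}$)
$I{\left(w \right)} Q = - \frac{5 \left(- \frac{4}{3} + \frac{\sqrt{19}}{3}\right)}{8} \left(9 - \frac{i \sqrt{2845}}{6}\right) = \left(\frac{5}{6} - \frac{5 \sqrt{19}}{24}\right) \left(9 - \frac{i \sqrt{2845}}{6}\right) = \left(9 - \frac{i \sqrt{2845}}{6}\right) \left(\frac{5}{6} - \frac{5 \sqrt{19}}{24}\right)$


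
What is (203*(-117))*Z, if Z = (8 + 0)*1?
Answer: -190008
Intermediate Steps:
Z = 8 (Z = 8*1 = 8)
(203*(-117))*Z = (203*(-117))*8 = -23751*8 = -190008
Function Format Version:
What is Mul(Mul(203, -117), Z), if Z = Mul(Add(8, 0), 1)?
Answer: -190008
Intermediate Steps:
Z = 8 (Z = Mul(8, 1) = 8)
Mul(Mul(203, -117), Z) = Mul(Mul(203, -117), 8) = Mul(-23751, 8) = -190008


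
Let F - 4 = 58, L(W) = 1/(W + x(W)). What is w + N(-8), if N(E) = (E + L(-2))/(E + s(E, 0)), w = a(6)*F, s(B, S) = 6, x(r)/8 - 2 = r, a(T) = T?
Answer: 1505/4 ≈ 376.25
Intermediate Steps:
x(r) = 16 + 8*r
L(W) = 1/(16 + 9*W) (L(W) = 1/(W + (16 + 8*W)) = 1/(16 + 9*W))
F = 62 (F = 4 + 58 = 62)
w = 372 (w = 6*62 = 372)
N(E) = (-½ + E)/(6 + E) (N(E) = (E + 1/(16 + 9*(-2)))/(E + 6) = (E + 1/(16 - 18))/(6 + E) = (E + 1/(-2))/(6 + E) = (E - ½)/(6 + E) = (-½ + E)/(6 + E))
w + N(-8) = 372 + (-½ - 8)/(6 - 8) = 372 - 17/2/(-2) = 372 - ½*(-17/2) = 372 + 17/4 = 1505/4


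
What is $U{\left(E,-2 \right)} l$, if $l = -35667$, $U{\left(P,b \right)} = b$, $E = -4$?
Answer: $71334$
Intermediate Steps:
$U{\left(E,-2 \right)} l = \left(-2\right) \left(-35667\right) = 71334$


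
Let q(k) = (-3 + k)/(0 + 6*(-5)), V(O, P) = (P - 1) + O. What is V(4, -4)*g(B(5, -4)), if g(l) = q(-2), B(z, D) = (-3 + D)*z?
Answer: -⅙ ≈ -0.16667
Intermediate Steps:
B(z, D) = z*(-3 + D)
V(O, P) = -1 + O + P (V(O, P) = (-1 + P) + O = -1 + O + P)
q(k) = ⅒ - k/30 (q(k) = (-3 + k)/(0 - 30) = (-3 + k)/(-30) = (-3 + k)*(-1/30) = ⅒ - k/30)
g(l) = ⅙ (g(l) = ⅒ - 1/30*(-2) = ⅒ + 1/15 = ⅙)
V(4, -4)*g(B(5, -4)) = (-1 + 4 - 4)*(⅙) = -1*⅙ = -⅙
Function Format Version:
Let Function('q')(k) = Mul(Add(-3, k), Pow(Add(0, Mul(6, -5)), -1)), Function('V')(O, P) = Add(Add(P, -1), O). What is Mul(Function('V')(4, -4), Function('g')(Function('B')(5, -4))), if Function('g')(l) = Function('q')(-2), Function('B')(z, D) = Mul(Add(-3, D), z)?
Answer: Rational(-1, 6) ≈ -0.16667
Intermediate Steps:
Function('B')(z, D) = Mul(z, Add(-3, D))
Function('V')(O, P) = Add(-1, O, P) (Function('V')(O, P) = Add(Add(-1, P), O) = Add(-1, O, P))
Function('q')(k) = Add(Rational(1, 10), Mul(Rational(-1, 30), k)) (Function('q')(k) = Mul(Add(-3, k), Pow(Add(0, -30), -1)) = Mul(Add(-3, k), Pow(-30, -1)) = Mul(Add(-3, k), Rational(-1, 30)) = Add(Rational(1, 10), Mul(Rational(-1, 30), k)))
Function('g')(l) = Rational(1, 6) (Function('g')(l) = Add(Rational(1, 10), Mul(Rational(-1, 30), -2)) = Add(Rational(1, 10), Rational(1, 15)) = Rational(1, 6))
Mul(Function('V')(4, -4), Function('g')(Function('B')(5, -4))) = Mul(Add(-1, 4, -4), Rational(1, 6)) = Mul(-1, Rational(1, 6)) = Rational(-1, 6)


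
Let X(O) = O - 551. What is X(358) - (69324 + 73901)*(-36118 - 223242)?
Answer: 37146835807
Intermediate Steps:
X(O) = -551 + O
X(358) - (69324 + 73901)*(-36118 - 223242) = (-551 + 358) - (69324 + 73901)*(-36118 - 223242) = -193 - 143225*(-259360) = -193 - 1*(-37146836000) = -193 + 37146836000 = 37146835807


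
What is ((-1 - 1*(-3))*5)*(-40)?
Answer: -400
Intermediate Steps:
((-1 - 1*(-3))*5)*(-40) = ((-1 + 3)*5)*(-40) = (2*5)*(-40) = 10*(-40) = -400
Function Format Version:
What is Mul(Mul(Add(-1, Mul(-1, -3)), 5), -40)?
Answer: -400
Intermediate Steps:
Mul(Mul(Add(-1, Mul(-1, -3)), 5), -40) = Mul(Mul(Add(-1, 3), 5), -40) = Mul(Mul(2, 5), -40) = Mul(10, -40) = -400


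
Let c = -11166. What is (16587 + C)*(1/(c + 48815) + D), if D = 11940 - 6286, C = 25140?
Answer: 8882319960969/37649 ≈ 2.3592e+8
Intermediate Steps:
D = 5654
(16587 + C)*(1/(c + 48815) + D) = (16587 + 25140)*(1/(-11166 + 48815) + 5654) = 41727*(1/37649 + 5654) = 41727*(212867447/37649) = 8882319960969/37649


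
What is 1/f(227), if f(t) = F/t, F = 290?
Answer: 227/290 ≈ 0.78276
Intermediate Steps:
f(t) = 290/t
1/f(227) = 1/(290/227) = 227/290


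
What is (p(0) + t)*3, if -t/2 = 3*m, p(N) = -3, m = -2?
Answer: 27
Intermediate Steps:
t = 12 (t = -6*(-2) = -2*(-6) = 12)
(p(0) + t)*3 = (-3 + 12)*3 = 9*3 = 27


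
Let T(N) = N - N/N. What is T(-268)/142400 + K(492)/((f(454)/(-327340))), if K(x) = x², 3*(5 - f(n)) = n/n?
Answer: -16925072276737883/996800 ≈ -1.6979e+10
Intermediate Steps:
f(n) = 14/3 (f(n) = 5 - n/(3*n) = 5 - ⅓*1 = 5 - ⅓ = 14/3)
T(N) = -1 + N (T(N) = N - 1*1 = N - 1 = -1 + N)
T(-268)/142400 + K(492)/((f(454)/(-327340))) = (-1 - 268)/142400 + 492²/(((14/3)/(-327340))) = -269*1/142400 + 242064/(((14/3)*(-1/327340))) = -269/142400 + 242064/(-7/491010) = -269/142400 + 242064*(-491010/7) = -269/142400 - 118855844640/7 = -16925072276737883/996800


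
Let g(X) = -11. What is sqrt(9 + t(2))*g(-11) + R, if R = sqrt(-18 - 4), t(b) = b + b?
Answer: -11*sqrt(13) + I*sqrt(22) ≈ -39.661 + 4.6904*I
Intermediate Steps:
t(b) = 2*b
R = I*sqrt(22) (R = sqrt(-22) = I*sqrt(22) ≈ 4.6904*I)
sqrt(9 + t(2))*g(-11) + R = sqrt(9 + 2*2)*(-11) + I*sqrt(22) = sqrt(9 + 4)*(-11) + I*sqrt(22) = sqrt(13)*(-11) + I*sqrt(22) = -11*sqrt(13) + I*sqrt(22)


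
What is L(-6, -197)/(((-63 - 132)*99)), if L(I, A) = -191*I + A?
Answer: -73/1485 ≈ -0.049158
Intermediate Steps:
L(I, A) = A - 191*I
L(-6, -197)/(((-63 - 132)*99)) = (-197 - 191*(-6))/(((-63 - 132)*99)) = (-197 + 1146)/((-195*99)) = 949/(-19305) = 949*(-1/19305) = -73/1485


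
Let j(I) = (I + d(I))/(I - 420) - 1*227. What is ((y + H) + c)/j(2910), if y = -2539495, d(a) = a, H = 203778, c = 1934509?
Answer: 33300264/18647 ≈ 1785.8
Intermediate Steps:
j(I) = -227 + 2*I/(-420 + I) (j(I) = (I + I)/(I - 420) - 1*227 = (2*I)/(-420 + I) - 227 = 2*I/(-420 + I) - 227 = -227 + 2*I/(-420 + I))
((y + H) + c)/j(2910) = ((-2539495 + 203778) + 1934509)/((15*(6356 - 15*2910)/(-420 + 2910))) = (-2335717 + 1934509)/((15*(6356 - 43650)/2490)) = -401208/(15*(1/2490)*(-37294)) = -401208/(-18647/83) = -401208*(-83/18647) = 33300264/18647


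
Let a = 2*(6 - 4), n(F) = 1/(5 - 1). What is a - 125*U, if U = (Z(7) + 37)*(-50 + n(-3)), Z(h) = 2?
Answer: 970141/4 ≈ 2.4254e+5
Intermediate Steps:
n(F) = ¼ (n(F) = 1/4 = ¼)
a = 4 (a = 2*2 = 4)
U = -7761/4 (U = (2 + 37)*(-50 + ¼) = 39*(-199/4) = -7761/4 ≈ -1940.3)
a - 125*U = 4 - 125*(-7761/4) = 4 + 970125/4 = 970141/4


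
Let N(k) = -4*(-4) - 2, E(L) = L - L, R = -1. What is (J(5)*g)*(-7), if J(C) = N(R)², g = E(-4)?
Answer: 0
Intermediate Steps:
E(L) = 0
N(k) = 14 (N(k) = 16 - 2 = 14)
g = 0
J(C) = 196 (J(C) = 14² = 196)
(J(5)*g)*(-7) = (196*0)*(-7) = 0*(-7) = 0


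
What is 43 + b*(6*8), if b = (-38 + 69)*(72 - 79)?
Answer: -10373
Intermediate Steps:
b = -217 (b = 31*(-7) = -217)
43 + b*(6*8) = 43 - 1302*8 = 43 - 217*48 = 43 - 10416 = -10373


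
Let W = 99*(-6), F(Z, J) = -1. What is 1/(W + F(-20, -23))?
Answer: -1/595 ≈ -0.0016807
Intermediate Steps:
W = -594
1/(W + F(-20, -23)) = 1/(-594 - 1) = 1/(-595) = -1/595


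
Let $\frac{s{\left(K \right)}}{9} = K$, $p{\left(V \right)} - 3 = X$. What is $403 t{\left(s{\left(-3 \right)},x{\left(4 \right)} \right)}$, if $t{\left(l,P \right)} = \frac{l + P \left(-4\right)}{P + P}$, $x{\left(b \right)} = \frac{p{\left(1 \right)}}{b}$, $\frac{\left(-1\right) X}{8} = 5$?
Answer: $- \frac{8060}{37} \approx -217.84$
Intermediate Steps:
$X = -40$ ($X = \left(-8\right) 5 = -40$)
$p{\left(V \right)} = -37$ ($p{\left(V \right)} = 3 - 40 = -37$)
$x{\left(b \right)} = - \frac{37}{b}$
$s{\left(K \right)} = 9 K$
$t{\left(l,P \right)} = \frac{l - 4 P}{2 P}$
$403 t{\left(s{\left(-3 \right)},x{\left(4 \right)} \right)} = 403 \left(-2 + \frac{9 \left(-3\right)}{2 \left(- \frac{37}{4}\right)}\right) = 403 \left(-2 + \frac{1}{2} \left(-27\right) \frac{1}{\left(-37\right) \frac{1}{4}}\right) = 403 \left(-2 + \frac{1}{2} \left(-27\right) \frac{1}{- \frac{37}{4}}\right) = 403 \left(-2 + \frac{1}{2} \left(-27\right) \left(- \frac{4}{37}\right)\right) = 403 \left(-2 + \frac{54}{37}\right) = 403 \left(- \frac{20}{37}\right) = - \frac{8060}{37}$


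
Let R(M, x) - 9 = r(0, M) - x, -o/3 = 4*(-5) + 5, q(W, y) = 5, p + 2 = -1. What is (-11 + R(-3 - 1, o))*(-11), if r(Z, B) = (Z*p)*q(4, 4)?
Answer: 517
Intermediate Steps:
p = -3 (p = -2 - 1 = -3)
r(Z, B) = -15*Z (r(Z, B) = (Z*(-3))*5 = -3*Z*5 = -15*Z)
o = 45 (o = -3*(4*(-5) + 5) = -3*(-20 + 5) = -3*(-15) = 45)
R(M, x) = 9 - x (R(M, x) = 9 + (-15*0 - x) = 9 + (0 - x) = 9 - x)
(-11 + R(-3 - 1, o))*(-11) = (-11 + (9 - 1*45))*(-11) = (-11 + (9 - 45))*(-11) = (-11 - 36)*(-11) = -47*(-11) = 517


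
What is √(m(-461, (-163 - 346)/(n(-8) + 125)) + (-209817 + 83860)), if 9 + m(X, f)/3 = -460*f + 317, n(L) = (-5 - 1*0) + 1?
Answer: I*√14426573/11 ≈ 345.29*I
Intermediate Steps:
n(L) = -4 (n(L) = (-5 + 0) + 1 = -5 + 1 = -4)
m(X, f) = 924 - 1380*f (m(X, f) = -27 + 3*(-460*f + 317) = -27 + 3*(317 - 460*f) = -27 + (951 - 1380*f) = 924 - 1380*f)
√(m(-461, (-163 - 346)/(n(-8) + 125)) + (-209817 + 83860)) = √((924 - 1380*(-163 - 346)/(-4 + 125)) + (-209817 + 83860)) = √((924 - (-702420)/121) - 125957) = √((924 - 1380*(-509/121)) - 125957) = √((924 + 702420/121) - 125957) = √(814224/121 - 125957) = √(-14426573/121) = I*√14426573/11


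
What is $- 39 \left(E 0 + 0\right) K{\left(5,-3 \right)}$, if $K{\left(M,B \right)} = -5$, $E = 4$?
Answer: $0$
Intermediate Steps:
$- 39 \left(E 0 + 0\right) K{\left(5,-3 \right)} = - 39 \left(4 \cdot 0 + 0\right) \left(-5\right) = - 39 \left(0 + 0\right) \left(-5\right) = \left(-39\right) 0 \left(-5\right) = 0 \left(-5\right) = 0$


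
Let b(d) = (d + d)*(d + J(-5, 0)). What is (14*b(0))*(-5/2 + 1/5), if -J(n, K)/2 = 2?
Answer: 0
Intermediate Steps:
J(n, K) = -4 (J(n, K) = -2*2 = -4)
b(d) = 2*d*(-4 + d) (b(d) = (d + d)*(d - 4) = (2*d)*(-4 + d) = 2*d*(-4 + d))
(14*b(0))*(-5/2 + 1/5) = (14*(2*0*(-4 + 0)))*(-5/2 + 1/5) = (14*(2*0*(-4)))*(-5*½ + 1*(⅕)) = (14*0)*(-5/2 + ⅕) = 0*(-23/10) = 0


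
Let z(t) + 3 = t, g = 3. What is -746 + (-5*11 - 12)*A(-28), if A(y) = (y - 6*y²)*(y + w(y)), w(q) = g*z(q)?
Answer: -38363070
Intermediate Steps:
z(t) = -3 + t
w(q) = -9 + 3*q (w(q) = 3*(-3 + q) = -9 + 3*q)
A(y) = (-9 + 4*y)*(y - 6*y²) (A(y) = (y - 6*y²)*(y + (-9 + 3*y)) = (y - 6*y²)*(-9 + 4*y) = (-9 + 4*y)*(y - 6*y²))
-746 + (-5*11 - 12)*A(-28) = -746 + (-5*11 - 12)*(-28*(-9 - 24*(-28)² + 58*(-28))) = -746 + (-55 - 12)*(-28*(-9 - 24*784 - 1624)) = -746 - (-1876)*(-9 - 18816 - 1624) = -746 - (-1876)*(-20449) = -746 - 67*572572 = -746 - 38362324 = -38363070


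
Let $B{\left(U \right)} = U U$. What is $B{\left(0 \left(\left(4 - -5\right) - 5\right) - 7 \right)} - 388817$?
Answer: $-388768$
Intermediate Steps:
$B{\left(U \right)} = U^{2}$
$B{\left(0 \left(\left(4 - -5\right) - 5\right) - 7 \right)} - 388817 = \left(0 \left(\left(4 - -5\right) - 5\right) - 7\right)^{2} - 388817 = \left(0 \left(\left(4 + 5\right) - 5\right) - 7\right)^{2} - 388817 = \left(0 \left(9 - 5\right) - 7\right)^{2} - 388817 = \left(0 \cdot 4 - 7\right)^{2} - 388817 = \left(0 - 7\right)^{2} - 388817 = \left(-7\right)^{2} - 388817 = 49 - 388817 = -388768$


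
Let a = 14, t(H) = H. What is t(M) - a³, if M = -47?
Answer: -2791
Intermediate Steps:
t(M) - a³ = -47 - 1*14³ = -47 - 1*2744 = -47 - 2744 = -2791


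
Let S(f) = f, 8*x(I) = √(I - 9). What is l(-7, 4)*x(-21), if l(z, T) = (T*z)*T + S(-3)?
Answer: -115*I*√30/8 ≈ -78.735*I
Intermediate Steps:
x(I) = √(-9 + I)/8 (x(I) = √(I - 9)/8 = √(-9 + I)/8)
l(z, T) = -3 + z*T² (l(z, T) = (T*z)*T - 3 = z*T² - 3 = -3 + z*T²)
l(-7, 4)*x(-21) = (-3 - 7*4²)*(√(-9 - 21)/8) = (-3 - 7*16)*(√(-30)/8) = (-3 - 112)*((I*√30)/8) = -115*I*√30/8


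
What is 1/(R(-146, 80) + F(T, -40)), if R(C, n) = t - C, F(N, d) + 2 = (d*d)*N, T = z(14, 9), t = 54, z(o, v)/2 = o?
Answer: 1/44998 ≈ 2.2223e-5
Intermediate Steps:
z(o, v) = 2*o
T = 28 (T = 2*14 = 28)
F(N, d) = -2 + N*d**2 (F(N, d) = -2 + (d*d)*N = -2 + d**2*N = -2 + N*d**2)
R(C, n) = 54 - C
1/(R(-146, 80) + F(T, -40)) = 1/((54 - 1*(-146)) + (-2 + 28*(-40)**2)) = 1/((54 + 146) + (-2 + 28*1600)) = 1/(200 + (-2 + 44800)) = 1/(200 + 44798) = 1/44998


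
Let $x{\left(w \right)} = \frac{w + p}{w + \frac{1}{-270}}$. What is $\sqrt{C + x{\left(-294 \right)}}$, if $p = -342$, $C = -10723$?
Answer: $\frac{i \sqrt{67555671410083}}{79381} \approx 103.54 i$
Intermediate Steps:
$x{\left(w \right)} = \frac{-342 + w}{- \frac{1}{270} + w}$ ($x{\left(w \right)} = \frac{w - 342}{w + \frac{1}{-270}} = \frac{-342 + w}{w - \frac{1}{270}} = \frac{-342 + w}{- \frac{1}{270} + w}$)
$\sqrt{C + x{\left(-294 \right)}} = \sqrt{-10723 + \frac{270 \left(-342 - 294\right)}{-1 + 270 \left(-294\right)}} = \sqrt{-10723 + 270 \frac{1}{-1 - 79380} \left(-636\right)} = \sqrt{-10723 + 270 \frac{1}{-79381} \left(-636\right)} = \sqrt{-10723 + 270 \left(- \frac{1}{79381}\right) \left(-636\right)} = \sqrt{-10723 + \frac{171720}{79381}} = \sqrt{- \frac{851030743}{79381}} = \frac{i \sqrt{67555671410083}}{79381}$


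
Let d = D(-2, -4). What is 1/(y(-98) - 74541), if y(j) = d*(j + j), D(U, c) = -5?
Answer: -1/73561 ≈ -1.3594e-5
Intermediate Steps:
d = -5
y(j) = -10*j (y(j) = -5*(j + j) = -10*j)
1/(y(-98) - 74541) = 1/(-10*(-98) - 74541) = 1/(980 - 74541) = 1/(-73561) = -1/73561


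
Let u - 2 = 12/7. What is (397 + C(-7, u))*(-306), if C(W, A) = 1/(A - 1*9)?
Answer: -4492692/37 ≈ -1.2142e+5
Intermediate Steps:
u = 26/7 (u = 2 + 12/7 = 26/7 ≈ 3.7143)
C(W, A) = 1/(-9 + A) (C(W, A) = 1/(A - 9) = 1/(-9 + A))
(397 + C(-7, u))*(-306) = (397 + 1/(-9 + 26/7))*(-306) = (397 + 1/(-37/7))*(-306) = (397 - 7/37)*(-306) = (14682/37)*(-306) = -4492692/37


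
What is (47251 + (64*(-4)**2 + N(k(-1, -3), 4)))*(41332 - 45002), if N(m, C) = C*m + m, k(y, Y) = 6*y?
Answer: -177059150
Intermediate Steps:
N(m, C) = m + C*m
(47251 + (64*(-4)**2 + N(k(-1, -3), 4)))*(41332 - 45002) = (47251 + (64*(-4)**2 + (6*(-1))*(1 + 4)))*(41332 - 45002) = (47251 + (64*16 - 6*5))*(-3670) = (47251 + (1024 - 30))*(-3670) = (47251 + 994)*(-3670) = 48245*(-3670) = -177059150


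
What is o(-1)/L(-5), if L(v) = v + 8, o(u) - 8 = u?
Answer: 7/3 ≈ 2.3333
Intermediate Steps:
o(u) = 8 + u
L(v) = 8 + v
o(-1)/L(-5) = (8 - 1)/(8 - 5) = 7/3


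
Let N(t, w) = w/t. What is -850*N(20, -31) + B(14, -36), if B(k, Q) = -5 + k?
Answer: 2653/2 ≈ 1326.5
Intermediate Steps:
-850*N(20, -31) + B(14, -36) = -(-26350)/20 + (-5 + 14) = -(-26350)/20 + 9 = -850*(-31/20) + 9 = 2635/2 + 9 = 2653/2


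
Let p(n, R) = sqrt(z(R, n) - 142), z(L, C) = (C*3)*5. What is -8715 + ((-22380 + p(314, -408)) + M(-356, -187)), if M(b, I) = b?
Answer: -31451 + 2*sqrt(1142) ≈ -31383.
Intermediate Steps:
z(L, C) = 15*C (z(L, C) = (3*C)*5 = 15*C)
p(n, R) = sqrt(-142 + 15*n) (p(n, R) = sqrt(15*n - 142) = sqrt(-142 + 15*n))
-8715 + ((-22380 + p(314, -408)) + M(-356, -187)) = -8715 + ((-22380 + sqrt(-142 + 15*314)) - 356) = -8715 + ((-22380 + sqrt(-142 + 4710)) - 356) = -8715 + ((-22380 + sqrt(4568)) - 356) = -8715 + ((-22380 + 2*sqrt(1142)) - 356) = -8715 + (-22736 + 2*sqrt(1142)) = -31451 + 2*sqrt(1142)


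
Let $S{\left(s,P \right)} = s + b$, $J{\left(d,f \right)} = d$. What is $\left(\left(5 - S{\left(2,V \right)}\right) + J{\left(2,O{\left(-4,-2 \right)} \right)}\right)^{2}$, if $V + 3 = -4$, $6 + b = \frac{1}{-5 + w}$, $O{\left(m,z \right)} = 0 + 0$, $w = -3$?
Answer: $\frac{7921}{64} \approx 123.77$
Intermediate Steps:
$O{\left(m,z \right)} = 0$
$b = - \frac{49}{8}$ ($b = -6 + \frac{1}{-5 - 3} = -6 + \frac{1}{-8} = -6 - \frac{1}{8} = - \frac{49}{8} \approx -6.125$)
$V = -7$ ($V = -3 - 4 = -7$)
$S{\left(s,P \right)} = - \frac{49}{8} + s$ ($S{\left(s,P \right)} = s - \frac{49}{8} = - \frac{49}{8} + s$)
$\left(\left(5 - S{\left(2,V \right)}\right) + J{\left(2,O{\left(-4,-2 \right)} \right)}\right)^{2} = \left(\left(5 - \left(- \frac{49}{8} + 2\right)\right) + 2\right)^{2} = \left(\left(5 - - \frac{33}{8}\right) + 2\right)^{2} = \left(\left(5 + \frac{33}{8}\right) + 2\right)^{2} = \left(\frac{73}{8} + 2\right)^{2} = \left(\frac{89}{8}\right)^{2} = \frac{7921}{64}$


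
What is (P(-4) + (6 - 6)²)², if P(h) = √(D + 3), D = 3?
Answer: 6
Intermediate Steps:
P(h) = √6 (P(h) = √(3 + 3) = √6)
(P(-4) + (6 - 6)²)² = (√6 + (6 - 6)²)² = (√6 + 0²)² = (√6 + 0)² = (√6)² = 6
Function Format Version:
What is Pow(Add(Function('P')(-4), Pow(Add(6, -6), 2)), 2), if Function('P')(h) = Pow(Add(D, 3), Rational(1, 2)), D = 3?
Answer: 6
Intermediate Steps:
Function('P')(h) = Pow(6, Rational(1, 2)) (Function('P')(h) = Pow(Add(3, 3), Rational(1, 2)) = Pow(6, Rational(1, 2)))
Pow(Add(Function('P')(-4), Pow(Add(6, -6), 2)), 2) = Pow(Add(Pow(6, Rational(1, 2)), Pow(Add(6, -6), 2)), 2) = Pow(Add(Pow(6, Rational(1, 2)), Pow(0, 2)), 2) = Pow(Add(Pow(6, Rational(1, 2)), 0), 2) = Pow(Pow(6, Rational(1, 2)), 2) = 6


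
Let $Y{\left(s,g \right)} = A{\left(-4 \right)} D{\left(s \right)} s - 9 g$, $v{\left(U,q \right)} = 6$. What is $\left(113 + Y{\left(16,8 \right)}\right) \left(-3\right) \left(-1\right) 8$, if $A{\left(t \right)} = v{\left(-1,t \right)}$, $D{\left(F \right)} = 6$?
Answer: $14808$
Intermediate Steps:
$A{\left(t \right)} = 6$
$Y{\left(s,g \right)} = - 9 g + 36 s$ ($Y{\left(s,g \right)} = 6 \cdot 6 s - 9 g = 36 s - 9 g = - 9 g + 36 s$)
$\left(113 + Y{\left(16,8 \right)}\right) \left(-3\right) \left(-1\right) 8 = \left(113 + \left(\left(-9\right) 8 + 36 \cdot 16\right)\right) \left(-3\right) \left(-1\right) 8 = \left(113 + \left(-72 + 576\right)\right) 3 \cdot 8 = \left(113 + 504\right) 24 = 617 \cdot 24 = 14808$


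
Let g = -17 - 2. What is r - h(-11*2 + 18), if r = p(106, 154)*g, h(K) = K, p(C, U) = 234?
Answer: -4442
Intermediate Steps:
g = -19
r = -4446 (r = 234*(-19) = -4446)
r - h(-11*2 + 18) = -4446 - (-11*2 + 18) = -4446 - (-22 + 18) = -4446 - 1*(-4) = -4446 + 4 = -4442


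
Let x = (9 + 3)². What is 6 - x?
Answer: -138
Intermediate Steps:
x = 144 (x = 12² = 144)
6 - x = 6 - 1*144 = 6 - 144 = -138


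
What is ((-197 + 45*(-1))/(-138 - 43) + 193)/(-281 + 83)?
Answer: -11725/11946 ≈ -0.98150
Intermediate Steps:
((-197 + 45*(-1))/(-138 - 43) + 193)/(-281 + 83) = ((-197 - 45)/(-181) + 193)/(-198) = (-242*(-1/181) + 193)*(-1/198) = (242/181 + 193)*(-1/198) = (35175/181)*(-1/198) = -11725/11946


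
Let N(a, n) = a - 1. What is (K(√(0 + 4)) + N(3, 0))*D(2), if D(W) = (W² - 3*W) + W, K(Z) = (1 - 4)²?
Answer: 0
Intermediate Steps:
N(a, n) = -1 + a
K(Z) = 9 (K(Z) = (-3)² = 9)
D(W) = W² - 2*W
(K(√(0 + 4)) + N(3, 0))*D(2) = (9 + (-1 + 3))*(2*(-2 + 2)) = (9 + 2)*(2*0) = 11*0 = 0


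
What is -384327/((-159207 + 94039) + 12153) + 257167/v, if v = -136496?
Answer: 38825389687/7236335440 ≈ 5.3653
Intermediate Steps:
-384327/((-159207 + 94039) + 12153) + 257167/v = -384327/((-159207 + 94039) + 12153) + 257167/(-136496) = -384327/(-65168 + 12153) + 257167*(-1/136496) = -384327/(-53015) - 257167/136496 = -384327*(-1/53015) - 257167/136496 = 384327/53015 - 257167/136496 = 38825389687/7236335440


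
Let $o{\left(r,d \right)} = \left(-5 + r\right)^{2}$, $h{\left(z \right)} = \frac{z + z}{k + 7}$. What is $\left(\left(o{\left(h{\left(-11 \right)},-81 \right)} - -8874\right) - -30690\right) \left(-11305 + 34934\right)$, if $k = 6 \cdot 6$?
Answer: $\frac{1729879208145}{1849} \approx 9.3558 \cdot 10^{8}$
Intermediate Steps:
$k = 36$
$h{\left(z \right)} = \frac{2 z}{43}$ ($h{\left(z \right)} = \frac{z + z}{36 + 7} = \frac{2 z}{43}$)
$\left(\left(o{\left(h{\left(-11 \right)},-81 \right)} - -8874\right) - -30690\right) \left(-11305 + 34934\right) = \left(\left(\left(-5 + \frac{2}{43} \left(-11\right)\right)^{2} - -8874\right) - -30690\right) \left(-11305 + 34934\right) = \left(\left(\left(-5 - \frac{22}{43}\right)^{2} + 8874\right) + 30690\right) 23629 = \left(\left(\left(- \frac{237}{43}\right)^{2} + 8874\right) + 30690\right) 23629 = \left(\left(\frac{56169}{1849} + 8874\right) + 30690\right) 23629 = \left(\frac{16464195}{1849} + 30690\right) 23629 = \frac{73210005}{1849} \cdot 23629 = \frac{1729879208145}{1849}$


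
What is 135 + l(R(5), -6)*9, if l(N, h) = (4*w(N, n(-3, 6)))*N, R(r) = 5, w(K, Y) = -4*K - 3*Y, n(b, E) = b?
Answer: -1845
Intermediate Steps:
l(N, h) = N*(36 - 16*N) (l(N, h) = (4*(-4*N - 3*(-3)))*N = (4*(-4*N + 9))*N = (4*(9 - 4*N))*N = (36 - 16*N)*N = N*(36 - 16*N))
135 + l(R(5), -6)*9 = 135 + (4*5*(9 - 4*5))*9 = 135 + (4*5*(9 - 20))*9 = 135 + (4*5*(-11))*9 = 135 - 220*9 = 135 - 1980 = -1845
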